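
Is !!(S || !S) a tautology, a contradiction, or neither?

tautology

!!(S || !S)
= S || !S   — double negation
= true   — complement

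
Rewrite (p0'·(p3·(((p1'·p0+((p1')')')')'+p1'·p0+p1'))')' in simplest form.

(p0'·(p3·(((p1'·p0+((p1')')')')'+p1'·p0+p1'))')'
= (p0'·(p3·(((p1'·p0+p1')')'+p1'·p0+p1'))')'   (double negation)
= (p0'·(p3·(p1'·p0+p1'+p1'·p0+p1'))')'   (double negation)
= p0+p3·(p1'·p0+p1'+p1'·p0+p1')   (De Morgan)
= p0+p3·(p1'·p0+p1')   (idempotence)
= p0+p3·p1'   (absorption)

p0+p3·p1'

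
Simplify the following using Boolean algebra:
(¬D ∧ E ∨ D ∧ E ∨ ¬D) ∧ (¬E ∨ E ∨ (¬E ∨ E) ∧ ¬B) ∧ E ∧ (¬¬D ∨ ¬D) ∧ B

E ∧ B

(¬D ∧ E ∨ D ∧ E ∨ ¬D) ∧ (¬E ∨ E ∨ (¬E ∨ E) ∧ ¬B) ∧ E ∧ (¬¬D ∨ ¬D) ∧ B
= (E ∨ ¬D) ∧ (¬E ∨ E ∨ (¬E ∨ E) ∧ ¬B) ∧ E ∧ (¬¬D ∨ ¬D) ∧ B   [distribution]
= (E ∨ ¬D) ∧ (¬E ∨ E) ∧ E ∧ (¬¬D ∨ ¬D) ∧ B   [absorption]
= (E ∨ ¬D) ∧ E ∧ (¬¬D ∨ ¬D) ∧ B   [complement / identity]
= (E ∨ ¬D) ∧ E ∧ (D ∨ ¬D) ∧ B   [double negation]
= (E ∨ ¬D) ∧ E ∧ B   [complement / identity]
= E ∧ B   [absorption]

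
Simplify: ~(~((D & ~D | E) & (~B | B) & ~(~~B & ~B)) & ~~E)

1

~(~((D & ~D | E) & (~B | B) & ~(~~B & ~B)) & ~~E)
= ~(~((D & ~D | E) & (~B | B) & (~B | B)) & ~~E)   (De Morgan)
= ~(~((D & ~D | E) & (~B | B)) & ~~E)   (complement / identity)
= ~(~(D & ~D | E) & ~~E)   (complement / identity)
= D & ~D | E | ~E   (De Morgan)
= E | ~E   (complement / identity)
= 1   (complement)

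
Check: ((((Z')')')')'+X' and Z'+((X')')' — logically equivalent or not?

E1: ((((Z')')')')'+X'
    = ((Z')')'+X'   (double negation)
    = Z'+X'   (double negation)
E2: Z'+((X')')'
    = Z'+X'   (double negation)
Both reduce to Z'+X', so they are equivalent.

Yes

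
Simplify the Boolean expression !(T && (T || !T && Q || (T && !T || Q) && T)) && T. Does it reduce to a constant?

false

!(T && (T || !T && Q || (T && !T || Q) && T)) && T
= !(T && (T || !T && Q || Q && T)) && T   — complement / identity
= !(T && (T || Q)) && T   — distribution
= !T && T   — absorption
= false   — complement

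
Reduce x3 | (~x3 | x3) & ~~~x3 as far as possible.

x3 | (~x3 | x3) & ~~~x3
= x3 | ~~~x3   (complement / identity)
= x3 | ~x3   (double negation)
= 1   (complement)

1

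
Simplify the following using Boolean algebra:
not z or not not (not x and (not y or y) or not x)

not z or not x

not z or not not (not x and (not y or y) or not x)
= not z or not not (not x or not x)
= not z or not (x and x)
= not z or not x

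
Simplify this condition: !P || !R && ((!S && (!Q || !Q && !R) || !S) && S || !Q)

!P || !R && ((!S && (!Q || !Q && !R) || !S) && S || !Q)
= !P || !R && ((!S && !Q || !S) && S || !Q)   — absorption
= !P || !R && (!S && S || !Q)   — absorption
= !P || !R && !Q   — complement / identity

!P || !R && !Q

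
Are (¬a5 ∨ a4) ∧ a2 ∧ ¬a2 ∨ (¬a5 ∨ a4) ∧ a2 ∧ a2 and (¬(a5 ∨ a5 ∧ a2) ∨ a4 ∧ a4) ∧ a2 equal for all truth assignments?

Yes

E1: (¬a5 ∨ a4) ∧ a2 ∧ ¬a2 ∨ (¬a5 ∨ a4) ∧ a2 ∧ a2
    = (¬a5 ∨ a4) ∧ a2   [distribution]
E2: (¬(a5 ∨ a5 ∧ a2) ∨ a4 ∧ a4) ∧ a2
    = (¬(a5 ∨ a5 ∧ a2) ∨ a4) ∧ a2   [idempotence]
    = (¬a5 ∨ a4) ∧ a2   [absorption]
Both reduce to (¬a5 ∨ a4) ∧ a2, so they are equivalent.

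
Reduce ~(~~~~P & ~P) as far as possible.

1

~(~~~~P & ~P)
= ~~~P | P   — De Morgan
= ~P | P   — double negation
= 1   — complement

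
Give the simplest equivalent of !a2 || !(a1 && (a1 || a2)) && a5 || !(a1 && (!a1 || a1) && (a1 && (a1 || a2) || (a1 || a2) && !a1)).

!a2 || !(a1 && (a1 || a2)) && a5 || !(a1 && (!a1 || a1) && (a1 && (a1 || a2) || (a1 || a2) && !a1))
= !a2 || !(a1 && (a1 || a2)) && a5 || !(a1 && (!a1 || a1) && (a1 || a2))
= !a2 || !(a1 && (a1 || a2)) && a5 || !(a1 && (a1 || a2))
= !a2 || !(a1 && (a1 || a2))
= !a2 || !a1

!a2 || !a1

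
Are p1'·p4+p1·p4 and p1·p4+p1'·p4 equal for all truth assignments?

E1: p1'·p4+p1·p4
    = p4   — distribution
E2: p1·p4+p1'·p4
    = p4   — distribution
Both reduce to p4, so they are equivalent.

Yes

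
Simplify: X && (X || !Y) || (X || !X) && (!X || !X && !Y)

X && (X || !Y) || (X || !X) && (!X || !X && !Y)
= X && (X || !Y) || !X || !X && !Y   — complement / identity
= X || !X || !X && !Y   — absorption
= X || !X   — absorption
= true   — complement

true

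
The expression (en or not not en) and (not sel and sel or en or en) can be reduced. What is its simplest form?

(en or not not en) and (not sel and sel or en or en)
= (en or en) and (not sel and sel or en or en)   [double negation]
= (en or en) and (en or en)   [complement / identity]
= en or en   [idempotence]
= en   [idempotence]

en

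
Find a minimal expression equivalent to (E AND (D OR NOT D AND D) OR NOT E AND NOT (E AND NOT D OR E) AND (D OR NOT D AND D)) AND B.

D AND B

(E AND (D OR NOT D AND D) OR NOT E AND NOT (E AND NOT D OR E) AND (D OR NOT D AND D)) AND B
= (E AND (D OR NOT D AND D) OR NOT E AND NOT E AND (D OR NOT D AND D)) AND B
= (E AND (D OR NOT D AND D) OR NOT E AND (D OR NOT D AND D)) AND B
= (D OR NOT D AND D) AND B
= D AND B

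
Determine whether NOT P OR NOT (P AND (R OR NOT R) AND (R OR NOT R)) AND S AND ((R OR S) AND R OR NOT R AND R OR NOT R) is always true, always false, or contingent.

NOT P OR NOT (P AND (R OR NOT R) AND (R OR NOT R)) AND S AND ((R OR S) AND R OR NOT R AND R OR NOT R)
= NOT P OR NOT (P AND (R OR NOT R) AND (R OR NOT R)) AND S AND ((R OR S) AND R OR NOT R)
= NOT P OR NOT (P AND (R OR NOT R) AND (R OR NOT R)) AND S AND (R OR NOT R)
= NOT P OR NOT (P AND (R OR NOT R)) AND S AND (R OR NOT R)
= NOT P OR NOT (P AND (R OR NOT R)) AND S
= NOT P OR NOT P AND S
= NOT P
This depends on P, so it is not a constant.

contingent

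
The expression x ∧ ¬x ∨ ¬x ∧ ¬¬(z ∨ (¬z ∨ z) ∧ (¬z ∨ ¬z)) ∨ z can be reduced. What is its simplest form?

¬x ∨ z

x ∧ ¬x ∨ ¬x ∧ ¬¬(z ∨ (¬z ∨ z) ∧ (¬z ∨ ¬z)) ∨ z
= x ∧ ¬x ∨ ¬x ∧ (z ∨ (¬z ∨ z) ∧ (¬z ∨ ¬z)) ∨ z
= ¬x ∧ (z ∨ (¬z ∨ z) ∧ (¬z ∨ ¬z)) ∨ z
= ¬x ∧ (z ∨ ¬z ∨ z ∧ ¬z) ∨ z
= ¬x ∧ (z ∨ ¬z) ∨ z
= ¬x ∨ z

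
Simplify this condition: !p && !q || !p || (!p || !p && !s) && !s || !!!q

!p && !q || !p || (!p || !p && !s) && !s || !!!q
= !p && !q || !p || !p && !s || !!!q
= !p && !q || !p || !!!q
= !p && !q || !p || !q
= !p || !q

!p || !q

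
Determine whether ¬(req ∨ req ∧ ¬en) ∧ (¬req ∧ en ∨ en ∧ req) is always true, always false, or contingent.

¬(req ∨ req ∧ ¬en) ∧ (¬req ∧ en ∨ en ∧ req)
= ¬(req ∨ req ∧ ¬en) ∧ en   — distribution
= ¬req ∧ en   — absorption
This depends on en, req, so it is not a constant.

contingent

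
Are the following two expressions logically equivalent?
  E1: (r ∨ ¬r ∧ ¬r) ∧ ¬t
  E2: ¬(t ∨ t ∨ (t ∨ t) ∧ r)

Yes

E1: (r ∨ ¬r ∧ ¬r) ∧ ¬t
    = (r ∨ ¬r) ∧ ¬t
    = ¬t
E2: ¬(t ∨ t ∨ (t ∨ t) ∧ r)
    = ¬(t ∨ t)
    = ¬t
Both reduce to ¬t, so they are equivalent.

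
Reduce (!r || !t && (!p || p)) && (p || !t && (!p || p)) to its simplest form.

(!r || !t && (!p || p)) && (p || !t && (!p || p))
= !t && (!p || p) || !r && p   (distribution)
= !t || !r && p   (complement / identity)

!t || !r && p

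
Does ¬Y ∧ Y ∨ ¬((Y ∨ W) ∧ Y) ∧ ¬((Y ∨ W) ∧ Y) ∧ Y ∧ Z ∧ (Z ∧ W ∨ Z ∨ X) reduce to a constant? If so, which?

yes, False

¬Y ∧ Y ∨ ¬((Y ∨ W) ∧ Y) ∧ ¬((Y ∨ W) ∧ Y) ∧ Y ∧ Z ∧ (Z ∧ W ∨ Z ∨ X)
= ¬Y ∧ Y ∨ ¬((Y ∨ W) ∧ Y) ∧ Y ∧ Z ∧ (Z ∧ W ∨ Z ∨ X)   (idempotence)
= ¬Y ∧ Y ∨ ¬((Y ∨ W) ∧ Y) ∧ Y ∧ Z ∧ (Z ∨ X)   (absorption)
= ¬Y ∧ Y ∨ ¬Y ∧ Y ∧ Z ∧ (Z ∨ X)   (absorption)
= ¬Y ∧ Y ∨ ¬Y ∧ Y ∧ Z   (absorption)
= ¬Y ∧ Y   (absorption)
= False   (complement)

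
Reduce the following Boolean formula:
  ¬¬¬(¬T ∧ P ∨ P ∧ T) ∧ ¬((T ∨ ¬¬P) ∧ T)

¬¬¬(¬T ∧ P ∨ P ∧ T) ∧ ¬((T ∨ ¬¬P) ∧ T)
= ¬¬¬P ∧ ¬((T ∨ ¬¬P) ∧ T)
= ¬P ∧ ¬((T ∨ ¬¬P) ∧ T)
= ¬P ∧ ¬((T ∨ P) ∧ T)
= ¬P ∧ ¬T

¬P ∧ ¬T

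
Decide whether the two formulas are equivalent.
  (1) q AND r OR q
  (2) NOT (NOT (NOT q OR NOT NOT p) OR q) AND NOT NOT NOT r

E1: q AND r OR q
    = q   — absorption
E2: NOT (NOT (NOT q OR NOT NOT p) OR q) AND NOT NOT NOT r
    = NOT (NOT (NOT q OR NOT NOT p) OR q) AND NOT r   — double negation
    = NOT (q AND NOT p OR q) AND NOT r   — De Morgan
    = NOT q AND NOT r   — absorption
These differ: at p=0, q=1, r=1, E1 = 1 but E2 = 0.

No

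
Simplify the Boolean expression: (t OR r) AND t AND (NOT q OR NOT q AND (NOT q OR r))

t AND NOT q

(t OR r) AND t AND (NOT q OR NOT q AND (NOT q OR r))
= (t OR r) AND t AND (NOT q OR NOT q)   (absorption)
= (t OR r) AND t AND NOT q   (idempotence)
= t AND NOT q   (absorption)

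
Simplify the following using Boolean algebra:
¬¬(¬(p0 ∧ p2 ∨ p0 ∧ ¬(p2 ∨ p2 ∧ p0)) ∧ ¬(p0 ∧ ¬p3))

¬¬(¬(p0 ∧ p2 ∨ p0 ∧ ¬(p2 ∨ p2 ∧ p0)) ∧ ¬(p0 ∧ ¬p3))
= ¬¬(¬(p0 ∧ p2 ∨ p0 ∧ ¬p2) ∧ ¬(p0 ∧ ¬p3))   (absorption)
= ¬¬(¬p0 ∧ ¬(p0 ∧ ¬p3))   (distribution)
= ¬(p0 ∨ p0 ∧ ¬p3)   (De Morgan)
= ¬p0   (absorption)

¬p0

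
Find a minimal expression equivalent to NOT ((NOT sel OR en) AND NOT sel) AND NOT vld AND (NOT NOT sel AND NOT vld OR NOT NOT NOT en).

NOT ((NOT sel OR en) AND NOT sel) AND NOT vld AND (NOT NOT sel AND NOT vld OR NOT NOT NOT en)
= NOT ((NOT sel OR en) AND NOT sel) AND NOT vld AND (NOT NOT sel AND NOT vld OR NOT en)   [double negation]
= NOT NOT sel AND NOT vld AND (NOT NOT sel AND NOT vld OR NOT en)   [absorption]
= NOT NOT sel AND NOT vld   [absorption]
= sel AND NOT vld   [double negation]

sel AND NOT vld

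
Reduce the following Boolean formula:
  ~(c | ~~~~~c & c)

~c

~(c | ~~~~~c & c)
= ~(c | ~~~c & c)   (double negation)
= ~(c | ~c & c)   (double negation)
= ~c   (complement / identity)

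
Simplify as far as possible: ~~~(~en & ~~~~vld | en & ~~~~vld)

~~~(~en & ~~~~vld | en & ~~~~vld)
= ~(~en & ~~~~vld | en & ~~~~vld)   [double negation]
= ~~~~~vld   [distribution]
= ~~~vld   [double negation]
= ~vld   [double negation]

~vld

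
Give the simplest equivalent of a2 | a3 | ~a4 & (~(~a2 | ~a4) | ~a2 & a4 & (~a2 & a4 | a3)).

a2 | a3

a2 | a3 | ~a4 & (~(~a2 | ~a4) | ~a2 & a4 & (~a2 & a4 | a3))
= a2 | a3 | ~a4 & (~(~a2 | ~a4) | ~a2 & a4)   [absorption]
= a2 | a3 | ~a4 & (a2 & a4 | ~a2 & a4)   [De Morgan]
= a2 | a3 | ~a4 & a4   [distribution]
= a2 | a3   [complement / identity]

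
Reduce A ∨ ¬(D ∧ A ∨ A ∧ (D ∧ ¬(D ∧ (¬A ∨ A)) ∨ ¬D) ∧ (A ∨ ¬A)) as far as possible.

A ∨ ¬(D ∧ A ∨ A ∧ (D ∧ ¬(D ∧ (¬A ∨ A)) ∨ ¬D) ∧ (A ∨ ¬A))
= A ∨ ¬(D ∧ A ∨ A ∧ (D ∧ ¬D ∨ ¬D) ∧ (A ∨ ¬A))   [complement / identity]
= A ∨ ¬(D ∧ A ∨ A ∧ ¬D ∧ (A ∨ ¬A))   [complement / identity]
= A ∨ ¬(D ∧ A ∨ A ∧ ¬D)   [complement / identity]
= A ∨ ¬A   [distribution]
= True   [complement]

True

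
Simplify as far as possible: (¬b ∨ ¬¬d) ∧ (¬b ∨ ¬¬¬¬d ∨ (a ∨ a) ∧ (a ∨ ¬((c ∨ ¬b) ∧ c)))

¬b ∨ d

(¬b ∨ ¬¬d) ∧ (¬b ∨ ¬¬¬¬d ∨ (a ∨ a) ∧ (a ∨ ¬((c ∨ ¬b) ∧ c)))
= (¬b ∨ ¬¬d) ∧ (¬b ∨ ¬¬¬¬d ∨ a ∨ a ∧ ¬((c ∨ ¬b) ∧ c))   (distribution)
= (¬b ∨ ¬¬d) ∧ (¬b ∨ ¬¬¬¬d ∨ a ∨ a ∧ ¬c)   (absorption)
= (¬b ∨ ¬¬d) ∧ (¬b ∨ ¬¬¬¬d ∨ a)   (absorption)
= (¬b ∨ ¬¬d) ∧ (¬b ∨ ¬¬d ∨ a)   (double negation)
= ¬b ∨ ¬¬d   (absorption)
= ¬b ∨ d   (double negation)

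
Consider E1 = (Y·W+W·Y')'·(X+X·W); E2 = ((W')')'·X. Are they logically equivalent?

Yes

E1: (Y·W+W·Y')'·(X+X·W)
    = W'·(X+X·W)   (distribution)
    = W'·X   (absorption)
E2: ((W')')'·X
    = W'·X   (double negation)
Both reduce to W'·X, so they are equivalent.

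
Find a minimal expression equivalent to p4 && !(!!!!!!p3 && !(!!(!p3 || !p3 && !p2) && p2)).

p4 && !p3

p4 && !(!!!!!!p3 && !(!!(!p3 || !p3 && !p2) && p2))
= p4 && !(!!!!p3 && !(!!(!p3 || !p3 && !p2) && p2))   (double negation)
= p4 && !(!!!!p3 && !(!!!p3 && p2))   (absorption)
= p4 && (!!!p3 || !!!p3 && p2)   (De Morgan)
= p4 && !!!p3   (absorption)
= p4 && !p3   (double negation)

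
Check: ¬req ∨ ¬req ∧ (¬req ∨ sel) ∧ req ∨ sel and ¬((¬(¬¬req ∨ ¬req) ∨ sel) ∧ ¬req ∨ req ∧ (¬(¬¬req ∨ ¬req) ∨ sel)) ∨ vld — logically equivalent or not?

No

E1: ¬req ∨ ¬req ∧ (¬req ∨ sel) ∧ req ∨ sel
    = ¬req ∨ ¬req ∧ req ∨ sel   [absorption]
    = ¬req ∨ sel   [complement / identity]
E2: ¬((¬(¬¬req ∨ ¬req) ∨ sel) ∧ ¬req ∨ req ∧ (¬(¬¬req ∨ ¬req) ∨ sel)) ∨ vld
    = ¬(¬(¬¬req ∨ ¬req) ∨ sel) ∨ vld   [distribution]
    = ¬(¬req ∧ req ∨ sel) ∨ vld   [De Morgan]
    = ¬sel ∨ vld   [complement / identity]
These differ: at req=1, sel=0, vld=0, E1 = 0 but E2 = 1.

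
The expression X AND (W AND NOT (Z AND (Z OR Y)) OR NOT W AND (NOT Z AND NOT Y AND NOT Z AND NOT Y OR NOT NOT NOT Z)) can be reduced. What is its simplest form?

X AND NOT Z

X AND (W AND NOT (Z AND (Z OR Y)) OR NOT W AND (NOT Z AND NOT Y AND NOT Z AND NOT Y OR NOT NOT NOT Z))
= X AND (W AND NOT Z OR NOT W AND (NOT Z AND NOT Y AND NOT Z AND NOT Y OR NOT NOT NOT Z))   (absorption)
= X AND (W AND NOT Z OR NOT W AND (NOT Z AND NOT Y OR NOT NOT NOT Z))   (idempotence)
= X AND (W AND NOT Z OR NOT W AND (NOT Z AND NOT Y OR NOT Z))   (double negation)
= X AND (W AND NOT Z OR NOT W AND NOT Z)   (absorption)
= X AND NOT Z   (distribution)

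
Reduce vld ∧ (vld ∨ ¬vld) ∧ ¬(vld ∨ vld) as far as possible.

False

vld ∧ (vld ∨ ¬vld) ∧ ¬(vld ∨ vld)
= vld ∧ (vld ∨ ¬vld) ∧ ¬vld   [idempotence]
= vld ∧ ¬vld   [complement / identity]
= False   [complement]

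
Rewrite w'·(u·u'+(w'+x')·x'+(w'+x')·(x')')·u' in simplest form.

w'·(u·u'+(w'+x')·x'+(w'+x')·(x')')·u'
= w'·((w'+x')·x'+(w'+x')·(x')')·u'   (complement / identity)
= w'·((w'+x')·x'+(w'+x')·x)·u'   (double negation)
= w'·(w'+x')·u'   (distribution)
= w'·u'   (absorption)

w'·u'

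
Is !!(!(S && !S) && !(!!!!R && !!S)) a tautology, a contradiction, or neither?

neither

!!(!(S && !S) && !(!!!!R && !!S))
= !(S && !S || !!!!R && !!S)   (De Morgan)
= !(S && !S || !!R && !!S)   (double negation)
= !(!!R && !!S)   (complement / identity)
= !R || !S   (De Morgan)
This depends on R, S, so it is not a constant.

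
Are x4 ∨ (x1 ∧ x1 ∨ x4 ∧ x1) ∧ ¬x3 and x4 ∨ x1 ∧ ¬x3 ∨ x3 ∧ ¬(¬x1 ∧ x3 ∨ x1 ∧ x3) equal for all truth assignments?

E1: x4 ∨ (x1 ∧ x1 ∨ x4 ∧ x1) ∧ ¬x3
    = x4 ∨ x1 ∧ (x1 ∨ x4) ∧ ¬x3   (distribution)
    = x4 ∨ x1 ∧ ¬x3   (absorption)
E2: x4 ∨ x1 ∧ ¬x3 ∨ x3 ∧ ¬(¬x1 ∧ x3 ∨ x1 ∧ x3)
    = x4 ∨ x1 ∧ ¬x3 ∨ x3 ∧ ¬x3   (distribution)
    = x4 ∨ x1 ∧ ¬x3   (complement / identity)
Both reduce to x4 ∨ x1 ∧ ¬x3, so they are equivalent.

Yes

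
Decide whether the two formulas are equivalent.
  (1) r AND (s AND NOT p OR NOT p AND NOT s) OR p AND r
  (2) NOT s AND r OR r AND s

Yes

E1: r AND (s AND NOT p OR NOT p AND NOT s) OR p AND r
    = r AND NOT p OR p AND r
    = r
E2: NOT s AND r OR r AND s
    = r
Both reduce to r, so they are equivalent.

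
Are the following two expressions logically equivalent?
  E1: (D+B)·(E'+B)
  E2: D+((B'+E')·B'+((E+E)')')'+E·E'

No

E1: (D+B)·(E'+B)
    = D·E'+B   (distribution)
E2: D+((B'+E')·B'+((E+E)')')'+E·E'
    = D+((B'+E')·B'+(E')')'+E·E'   (idempotence)
    = D+((B'+E')·B'+(E')')'   (complement / identity)
    = D+(B'+(E')')'   (absorption)
    = D+B·E'   (De Morgan)
These differ: at B=1, D=0, E=1, E1 = 1 but E2 = 0.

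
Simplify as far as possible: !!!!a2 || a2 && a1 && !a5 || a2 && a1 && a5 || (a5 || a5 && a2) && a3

a2 || a5 && a3

!!!!a2 || a2 && a1 && !a5 || a2 && a1 && a5 || (a5 || a5 && a2) && a3
= !!!!a2 || a2 && a1 || (a5 || a5 && a2) && a3   [distribution]
= !!a2 || a2 && a1 || (a5 || a5 && a2) && a3   [double negation]
= !!a2 || a2 && a1 || a5 && a3   [absorption]
= a2 || a2 && a1 || a5 && a3   [double negation]
= a2 || a5 && a3   [absorption]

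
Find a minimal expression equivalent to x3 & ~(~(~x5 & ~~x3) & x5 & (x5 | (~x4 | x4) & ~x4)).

x3 & ~(~(~x5 & ~~x3) & x5 & (x5 | (~x4 | x4) & ~x4))
= x3 & ~((x5 | ~x3) & x5 & (x5 | (~x4 | x4) & ~x4))   — De Morgan
= x3 & ~((x5 | ~x3) & x5 & (x5 | ~x4))   — complement / identity
= x3 & ~((x5 | ~x3) & x5)   — absorption
= x3 & ~x5   — absorption

x3 & ~x5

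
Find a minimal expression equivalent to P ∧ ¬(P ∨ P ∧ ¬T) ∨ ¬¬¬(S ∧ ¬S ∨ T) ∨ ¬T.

P ∧ ¬(P ∨ P ∧ ¬T) ∨ ¬¬¬(S ∧ ¬S ∨ T) ∨ ¬T
= P ∧ ¬(P ∨ P ∧ ¬T) ∨ ¬(S ∧ ¬S ∨ T) ∨ ¬T   [double negation]
= P ∧ ¬P ∨ ¬(S ∧ ¬S ∨ T) ∨ ¬T   [absorption]
= P ∧ ¬P ∨ ¬T ∨ ¬T   [complement / identity]
= P ∧ ¬P ∨ ¬T   [idempotence]
= ¬T   [complement / identity]

¬T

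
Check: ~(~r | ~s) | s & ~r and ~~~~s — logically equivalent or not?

Yes

E1: ~(~r | ~s) | s & ~r
    = r & s | s & ~r   [De Morgan]
    = s   [distribution]
E2: ~~~~s
    = ~~s   [double negation]
    = s   [double negation]
Both reduce to s, so they are equivalent.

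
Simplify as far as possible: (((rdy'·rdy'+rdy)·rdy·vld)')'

(((rdy'·rdy'+rdy)·rdy·vld)')'
= (((rdy'+rdy)·rdy·vld)')'   (idempotence)
= ((rdy·vld)')'   (complement / identity)
= rdy·vld   (double negation)

rdy·vld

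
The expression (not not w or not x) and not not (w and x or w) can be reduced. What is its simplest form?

(not not w or not x) and not not (w and x or w)
= (not not w or not x) and not not w   (absorption)
= not not w   (absorption)
= w   (double negation)

w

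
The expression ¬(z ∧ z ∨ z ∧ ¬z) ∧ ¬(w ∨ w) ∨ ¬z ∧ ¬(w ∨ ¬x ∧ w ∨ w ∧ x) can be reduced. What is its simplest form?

¬z ∧ ¬w

¬(z ∧ z ∨ z ∧ ¬z) ∧ ¬(w ∨ w) ∨ ¬z ∧ ¬(w ∨ ¬x ∧ w ∨ w ∧ x)
= ¬z ∧ ¬(w ∨ w) ∨ ¬z ∧ ¬(w ∨ ¬x ∧ w ∨ w ∧ x)
= ¬z ∧ ¬(w ∨ w) ∨ ¬z ∧ ¬(w ∨ w)
= ¬z ∧ ¬(w ∨ w)
= ¬z ∧ ¬w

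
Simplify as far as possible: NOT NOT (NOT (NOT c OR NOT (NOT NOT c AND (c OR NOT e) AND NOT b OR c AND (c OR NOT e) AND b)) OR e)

c OR e

NOT NOT (NOT (NOT c OR NOT (NOT NOT c AND (c OR NOT e) AND NOT b OR c AND (c OR NOT e) AND b)) OR e)
= NOT NOT (NOT (NOT c OR NOT (c AND (c OR NOT e) AND NOT b OR c AND (c OR NOT e) AND b)) OR e)   (double negation)
= NOT NOT (c AND (c AND (c OR NOT e) AND NOT b OR c AND (c OR NOT e) AND b) OR e)   (De Morgan)
= NOT NOT (c AND c AND (c OR NOT e) OR e)   (distribution)
= NOT NOT (c AND c OR e)   (absorption)
= NOT NOT (c OR e)   (idempotence)
= c OR e   (double negation)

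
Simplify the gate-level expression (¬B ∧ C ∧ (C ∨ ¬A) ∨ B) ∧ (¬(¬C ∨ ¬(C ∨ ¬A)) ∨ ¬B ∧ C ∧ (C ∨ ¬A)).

C

(¬B ∧ C ∧ (C ∨ ¬A) ∨ B) ∧ (¬(¬C ∨ ¬(C ∨ ¬A)) ∨ ¬B ∧ C ∧ (C ∨ ¬A))
= (¬B ∧ C ∧ (C ∨ ¬A) ∨ B) ∧ (C ∧ (C ∨ ¬A) ∨ ¬B ∧ C ∧ (C ∨ ¬A))   [De Morgan]
= B ∧ C ∧ (C ∨ ¬A) ∨ ¬B ∧ C ∧ (C ∨ ¬A)   [distribution]
= C ∧ (C ∨ ¬A)   [distribution]
= C   [absorption]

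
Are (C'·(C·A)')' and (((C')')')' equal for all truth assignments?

Yes

E1: (C'·(C·A)')'
    = C+C·A   [De Morgan]
    = C   [absorption]
E2: (((C')')')'
    = (C')'   [double negation]
    = C   [double negation]
Both reduce to C, so they are equivalent.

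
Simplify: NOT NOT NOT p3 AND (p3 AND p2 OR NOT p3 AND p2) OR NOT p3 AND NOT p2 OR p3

NOT NOT NOT p3 AND (p3 AND p2 OR NOT p3 AND p2) OR NOT p3 AND NOT p2 OR p3
= NOT p3 AND (p3 AND p2 OR NOT p3 AND p2) OR NOT p3 AND NOT p2 OR p3
= NOT p3 AND p2 OR NOT p3 AND NOT p2 OR p3
= NOT p3 OR p3
= TRUE

TRUE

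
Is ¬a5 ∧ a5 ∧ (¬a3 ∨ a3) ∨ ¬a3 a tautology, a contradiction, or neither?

neither

¬a5 ∧ a5 ∧ (¬a3 ∨ a3) ∨ ¬a3
= ¬a5 ∧ a5 ∨ ¬a3   [complement / identity]
= ¬a3   [complement / identity]
This depends on a3, so it is not a constant.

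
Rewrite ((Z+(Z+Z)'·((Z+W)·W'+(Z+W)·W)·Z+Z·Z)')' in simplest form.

Z

((Z+(Z+Z)'·((Z+W)·W'+(Z+W)·W)·Z+Z·Z)')'
= ((Z+(Z+Z)'·(Z+W)·Z+Z·Z)')'   [distribution]
= ((Z+(Z+Z)'·Z+Z·Z)')'   [absorption]
= ((Z+Z'·Z+Z·Z)')'   [idempotence]
= Z+Z'·Z+Z·Z   [double negation]
= Z+Z   [distribution]
= Z   [idempotence]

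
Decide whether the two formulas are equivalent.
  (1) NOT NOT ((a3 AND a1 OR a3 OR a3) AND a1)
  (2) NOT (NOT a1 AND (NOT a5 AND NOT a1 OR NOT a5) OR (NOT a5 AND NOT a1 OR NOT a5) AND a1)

No

E1: NOT NOT ((a3 AND a1 OR a3 OR a3) AND a1)
    = NOT NOT ((a3 OR a3) AND a1)   — absorption
    = NOT NOT (a3 AND a1)   — idempotence
    = a3 AND a1   — double negation
E2: NOT (NOT a1 AND (NOT a5 AND NOT a1 OR NOT a5) OR (NOT a5 AND NOT a1 OR NOT a5) AND a1)
    = NOT (NOT a5 AND NOT a1 OR NOT a5)   — distribution
    = NOT NOT a5   — absorption
    = a5   — double negation
These differ: at a1=0, a3=0, a5=1, E1 = 0 but E2 = 1.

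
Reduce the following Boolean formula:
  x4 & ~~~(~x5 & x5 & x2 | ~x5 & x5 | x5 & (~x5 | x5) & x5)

x4 & ~x5

x4 & ~~~(~x5 & x5 & x2 | ~x5 & x5 | x5 & (~x5 | x5) & x5)
= x4 & ~(~x5 & x5 & x2 | ~x5 & x5 | x5 & (~x5 | x5) & x5)   (double negation)
= x4 & ~(~x5 & x5 | x5 & (~x5 | x5) & x5)   (absorption)
= x4 & ~(~x5 & x5 | x5 & x5)   (complement / identity)
= x4 & ~x5   (distribution)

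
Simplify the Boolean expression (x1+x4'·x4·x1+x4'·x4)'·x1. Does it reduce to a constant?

0

(x1+x4'·x4·x1+x4'·x4)'·x1
= (x1+x4'·x4)'·x1   — absorption
= x1'·x1   — complement / identity
= 0   — complement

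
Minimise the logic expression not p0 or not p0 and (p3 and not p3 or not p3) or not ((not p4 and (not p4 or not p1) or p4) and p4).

not p0 or not p4

not p0 or not p0 and (p3 and not p3 or not p3) or not ((not p4 and (not p4 or not p1) or p4) and p4)
= not p0 or not p0 and not p3 or not ((not p4 and (not p4 or not p1) or p4) and p4)   (complement / identity)
= not p0 or not p0 and not p3 or not ((not p4 or p4) and p4)   (absorption)
= not p0 or not p0 and not p3 or not p4   (complement / identity)
= not p0 or not p4   (absorption)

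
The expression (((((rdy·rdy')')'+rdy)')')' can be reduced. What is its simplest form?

rdy'

(((((rdy·rdy')')'+rdy)')')'
= (((rdy·rdy'+rdy)')')'
= ((rdy')')'
= rdy'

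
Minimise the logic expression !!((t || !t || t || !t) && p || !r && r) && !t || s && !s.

!!((t || !t || t || !t) && p || !r && r) && !t || s && !s
= !!((t || !t || t || !t) && p) && !t || s && !s   (complement / identity)
= !!((t || !t) && p) && !t || s && !s   (idempotence)
= !!((t || !t) && p) && !t   (complement / identity)
= !!p && !t   (complement / identity)
= p && !t   (double negation)

p && !t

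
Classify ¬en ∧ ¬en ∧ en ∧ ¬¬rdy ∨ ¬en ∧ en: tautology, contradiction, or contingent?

contradiction

¬en ∧ ¬en ∧ en ∧ ¬¬rdy ∨ ¬en ∧ en
= ¬en ∧ en ∧ ¬¬rdy ∨ ¬en ∧ en   (idempotence)
= ¬en ∧ en ∧ rdy ∨ ¬en ∧ en   (double negation)
= ¬en ∧ en   (absorption)
= False   (complement)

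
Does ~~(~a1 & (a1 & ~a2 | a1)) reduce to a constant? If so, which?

~~(~a1 & (a1 & ~a2 | a1))
= ~a1 & (a1 & ~a2 | a1)   [double negation]
= ~a1 & a1   [absorption]
= 0   [complement]

yes, False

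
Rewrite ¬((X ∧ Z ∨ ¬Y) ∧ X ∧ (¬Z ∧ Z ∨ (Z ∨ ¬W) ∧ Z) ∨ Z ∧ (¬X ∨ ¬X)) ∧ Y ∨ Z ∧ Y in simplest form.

Y

¬((X ∧ Z ∨ ¬Y) ∧ X ∧ (¬Z ∧ Z ∨ (Z ∨ ¬W) ∧ Z) ∨ Z ∧ (¬X ∨ ¬X)) ∧ Y ∨ Z ∧ Y
= ¬((X ∧ Z ∨ ¬Y) ∧ X ∧ (¬Z ∧ Z ∨ Z) ∨ Z ∧ (¬X ∨ ¬X)) ∧ Y ∨ Z ∧ Y   — absorption
= ¬((X ∧ Z ∨ ¬Y) ∧ X ∧ Z ∨ Z ∧ (¬X ∨ ¬X)) ∧ Y ∨ Z ∧ Y   — complement / identity
= ¬((X ∧ Z ∨ ¬Y) ∧ X ∧ Z ∨ Z ∧ ¬X) ∧ Y ∨ Z ∧ Y   — idempotence
= ¬(X ∧ Z ∨ Z ∧ ¬X) ∧ Y ∨ Z ∧ Y   — absorption
= ¬Z ∧ Y ∨ Z ∧ Y   — distribution
= Y   — distribution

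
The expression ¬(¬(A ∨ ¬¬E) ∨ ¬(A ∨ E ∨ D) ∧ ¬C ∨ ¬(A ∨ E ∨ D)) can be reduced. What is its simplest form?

¬(¬(A ∨ ¬¬E) ∨ ¬(A ∨ E ∨ D) ∧ ¬C ∨ ¬(A ∨ E ∨ D))
= ¬(¬(A ∨ ¬¬E) ∨ ¬(A ∨ E ∨ D))
= (A ∨ ¬¬E) ∧ (A ∨ E ∨ D)
= (A ∨ E) ∧ (A ∨ E ∨ D)
= A ∨ E

A ∨ E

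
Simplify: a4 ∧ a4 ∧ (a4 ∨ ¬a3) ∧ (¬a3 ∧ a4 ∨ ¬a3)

a4 ∧ ¬a3

a4 ∧ a4 ∧ (a4 ∨ ¬a3) ∧ (¬a3 ∧ a4 ∨ ¬a3)
= a4 ∧ (a4 ∨ ¬a3) ∧ (¬a3 ∧ a4 ∨ ¬a3)
= a4 ∧ (¬a3 ∧ a4 ∨ ¬a3)
= a4 ∧ ¬a3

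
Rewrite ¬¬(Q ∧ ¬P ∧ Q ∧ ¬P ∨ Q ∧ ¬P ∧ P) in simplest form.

Q ∧ ¬P

¬¬(Q ∧ ¬P ∧ Q ∧ ¬P ∨ Q ∧ ¬P ∧ P)
= ¬¬((Q ∧ ¬P ∨ P) ∧ Q ∧ ¬P)   — distribution
= (Q ∧ ¬P ∨ P) ∧ Q ∧ ¬P   — double negation
= Q ∧ ¬P   — absorption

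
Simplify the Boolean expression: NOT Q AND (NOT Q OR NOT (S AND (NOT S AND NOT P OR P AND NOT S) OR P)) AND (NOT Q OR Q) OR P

NOT Q OR P

NOT Q AND (NOT Q OR NOT (S AND (NOT S AND NOT P OR P AND NOT S) OR P)) AND (NOT Q OR Q) OR P
= NOT Q AND (NOT Q OR NOT (S AND NOT S OR P)) AND (NOT Q OR Q) OR P   — distribution
= NOT Q AND (NOT Q OR NOT P) AND (NOT Q OR Q) OR P   — complement / identity
= NOT Q AND (NOT Q OR NOT P) OR P   — complement / identity
= NOT Q OR P   — absorption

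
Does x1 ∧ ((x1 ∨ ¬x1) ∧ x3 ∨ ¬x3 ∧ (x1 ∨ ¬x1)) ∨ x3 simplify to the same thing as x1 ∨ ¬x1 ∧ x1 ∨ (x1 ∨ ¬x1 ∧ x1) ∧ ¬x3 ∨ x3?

Yes

E1: x1 ∧ ((x1 ∨ ¬x1) ∧ x3 ∨ ¬x3 ∧ (x1 ∨ ¬x1)) ∨ x3
    = x1 ∧ (x1 ∨ ¬x1) ∨ x3   — distribution
    = x1 ∨ x3   — complement / identity
E2: x1 ∨ ¬x1 ∧ x1 ∨ (x1 ∨ ¬x1 ∧ x1) ∧ ¬x3 ∨ x3
    = x1 ∨ (x1 ∨ ¬x1 ∧ x1) ∧ ¬x3 ∨ x3   — complement / identity
    = x1 ∨ x1 ∧ ¬x3 ∨ x3   — complement / identity
    = x1 ∨ x3   — absorption
Both reduce to x1 ∨ x3, so they are equivalent.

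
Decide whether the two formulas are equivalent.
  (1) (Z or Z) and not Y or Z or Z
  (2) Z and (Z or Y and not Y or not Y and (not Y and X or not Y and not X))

Yes

E1: (Z or Z) and not Y or Z or Z
    = Z or Z   [absorption]
    = Z   [idempotence]
E2: Z and (Z or Y and not Y or not Y and (not Y and X or not Y and not X))
    = Z and (Z or not Y and (Y or not Y and X or not Y and not X))   [distribution]
    = Z and (Z or not Y and (Y or not Y))   [distribution]
    = Z and (Z or not Y)   [complement / identity]
    = Z   [absorption]
Both reduce to Z, so they are equivalent.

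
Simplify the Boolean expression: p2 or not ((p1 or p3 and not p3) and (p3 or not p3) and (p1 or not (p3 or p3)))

p2 or not ((p1 or p3 and not p3) and (p3 or not p3) and (p1 or not (p3 or p3)))
= p2 or not (p1 and (p3 or not p3) and (p1 or not (p3 or p3)))   (complement / identity)
= p2 or not (p1 and (p1 or not (p3 or p3)))   (complement / identity)
= p2 or not (p1 and (p1 or not p3))   (idempotence)
= p2 or not p1   (absorption)

p2 or not p1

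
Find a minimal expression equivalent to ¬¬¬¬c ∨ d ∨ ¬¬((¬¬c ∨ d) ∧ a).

¬¬¬¬c ∨ d ∨ ¬¬((¬¬c ∨ d) ∧ a)
= ¬¬c ∨ d ∨ ¬¬((¬¬c ∨ d) ∧ a)   — double negation
= ¬¬c ∨ d ∨ (¬¬c ∨ d) ∧ a   — double negation
= ¬¬c ∨ d   — absorption
= c ∨ d   — double negation

c ∨ d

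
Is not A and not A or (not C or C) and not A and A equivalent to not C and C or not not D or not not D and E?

No

E1: not A and not A or (not C or C) and not A and A
    = not A and not A or not A and A   — complement / identity
    = not A   — distribution
E2: not C and C or not not D or not not D and E
    = not C and C or not not D   — absorption
    = not not D   — complement / identity
    = D   — double negation
These differ: at A=0, C=0, D=0, E=1, E1 = 1 but E2 = 0.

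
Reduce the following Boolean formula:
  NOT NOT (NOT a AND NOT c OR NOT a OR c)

NOT NOT (NOT a AND NOT c OR NOT a OR c)
= NOT a AND NOT c OR NOT a OR c   — double negation
= NOT a OR c   — absorption

NOT a OR c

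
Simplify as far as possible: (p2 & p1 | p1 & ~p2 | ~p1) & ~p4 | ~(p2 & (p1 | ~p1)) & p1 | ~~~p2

~p4 | ~p2

(p2 & p1 | p1 & ~p2 | ~p1) & ~p4 | ~(p2 & (p1 | ~p1)) & p1 | ~~~p2
= (p2 & p1 | p1 & ~p2 | ~p1) & ~p4 | ~(p2 & (p1 | ~p1)) & p1 | ~p2   (double negation)
= (p2 & p1 | p1 & ~p2 | ~p1) & ~p4 | ~p2 & p1 | ~p2   (complement / identity)
= (p1 | ~p1) & ~p4 | ~p2 & p1 | ~p2   (distribution)
= ~p4 | ~p2 & p1 | ~p2   (complement / identity)
= ~p4 | ~p2   (absorption)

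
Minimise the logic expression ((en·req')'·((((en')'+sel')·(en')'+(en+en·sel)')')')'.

en·req'

((en·req')'·((((en')'+sel')·(en')'+(en+en·sel)')')')'
= en·req'+(((en')'+sel')·(en')'+(en+en·sel)')'   [De Morgan]
= en·req'+((en')'+(en+en·sel)')'   [absorption]
= en·req'+en'·(en+en·sel)   [De Morgan]
= en·req'+en'·en   [absorption]
= en·req'   [complement / identity]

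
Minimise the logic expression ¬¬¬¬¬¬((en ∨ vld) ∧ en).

en

¬¬¬¬¬¬((en ∨ vld) ∧ en)
= ¬¬¬¬((en ∨ vld) ∧ en)   [double negation]
= ¬¬¬¬en   [absorption]
= ¬¬en   [double negation]
= en   [double negation]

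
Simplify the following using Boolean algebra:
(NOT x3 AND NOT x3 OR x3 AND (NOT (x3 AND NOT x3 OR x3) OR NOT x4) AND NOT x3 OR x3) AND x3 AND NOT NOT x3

x3

(NOT x3 AND NOT x3 OR x3 AND (NOT (x3 AND NOT x3 OR x3) OR NOT x4) AND NOT x3 OR x3) AND x3 AND NOT NOT x3
= (NOT x3 AND NOT x3 OR x3 AND (NOT (x3 AND NOT x3 OR x3) OR NOT x4) AND NOT x3 OR x3) AND x3 AND x3   — double negation
= (NOT x3 AND NOT x3 OR x3 AND (NOT x3 OR NOT x4) AND NOT x3 OR x3) AND x3 AND x3   — complement / identity
= (NOT x3 AND NOT x3 OR x3 AND NOT x3 OR x3) AND x3 AND x3   — absorption
= (NOT x3 OR x3) AND x3 AND x3   — distribution
= x3 AND x3   — complement / identity
= x3   — idempotence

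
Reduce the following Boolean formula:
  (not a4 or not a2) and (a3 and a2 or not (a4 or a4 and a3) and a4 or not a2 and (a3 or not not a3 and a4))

(not a4 or not a2) and a3

(not a4 or not a2) and (a3 and a2 or not (a4 or a4 and a3) and a4 or not a2 and (a3 or not not a3 and a4))
= (not a4 or not a2) and (a3 and a2 or not (a4 or a4 and a3) and a4 or not a2 and (a3 or a3 and a4))   — double negation
= (not a4 or not a2) and (a3 and a2 or not a4 and a4 or not a2 and (a3 or a3 and a4))   — absorption
= (not a4 or not a2) and (a3 and a2 or not a4 and a4 or not a2 and a3)   — absorption
= (not a4 or not a2) and (a3 and a2 or not a2 and a3)   — complement / identity
= (not a4 or not a2) and a3   — distribution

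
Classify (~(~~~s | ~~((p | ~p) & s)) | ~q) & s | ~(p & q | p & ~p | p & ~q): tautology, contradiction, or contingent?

contingent

(~(~~~s | ~~((p | ~p) & s)) | ~q) & s | ~(p & q | p & ~p | p & ~q)
= (~(~~~s | ~~((p | ~p) & s)) | ~q) & s | ~(p & q | p & ~q)   — complement / identity
= (~~s & ~((p | ~p) & s) | ~q) & s | ~(p & q | p & ~q)   — De Morgan
= (s & ~((p | ~p) & s) | ~q) & s | ~(p & q | p & ~q)   — double negation
= (s & ~s | ~q) & s | ~(p & q | p & ~q)   — complement / identity
= ~q & s | ~(p & q | p & ~q)   — complement / identity
= ~q & s | ~p   — distribution
This depends on p, q, s, so it is not a constant.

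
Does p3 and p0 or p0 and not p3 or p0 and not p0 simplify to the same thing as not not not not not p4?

No

E1: p3 and p0 or p0 and not p3 or p0 and not p0
    = p3 and p0 or p0 and not p3   — complement / identity
    = p0   — distribution
E2: not not not not not p4
    = not not not p4   — double negation
    = not p4   — double negation
These differ: at p0=0, p3=0, p4=0, E1 = 0 but E2 = 1.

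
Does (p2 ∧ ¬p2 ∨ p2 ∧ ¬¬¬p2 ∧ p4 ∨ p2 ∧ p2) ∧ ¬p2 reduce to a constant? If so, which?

(p2 ∧ ¬p2 ∨ p2 ∧ ¬¬¬p2 ∧ p4 ∨ p2 ∧ p2) ∧ ¬p2
= (p2 ∧ ¬p2 ∨ p2 ∧ ¬p2 ∧ p4 ∨ p2 ∧ p2) ∧ ¬p2
= (p2 ∧ ¬p2 ∨ p2 ∧ p2) ∧ ¬p2
= p2 ∧ ¬p2
= False

yes, False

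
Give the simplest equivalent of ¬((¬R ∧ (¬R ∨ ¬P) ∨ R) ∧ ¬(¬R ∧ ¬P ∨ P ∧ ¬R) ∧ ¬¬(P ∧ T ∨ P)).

¬((¬R ∧ (¬R ∨ ¬P) ∨ R) ∧ ¬(¬R ∧ ¬P ∨ P ∧ ¬R) ∧ ¬¬(P ∧ T ∨ P))
= ¬((¬R ∨ R) ∧ ¬(¬R ∧ ¬P ∨ P ∧ ¬R) ∧ ¬¬(P ∧ T ∨ P))
= ¬(¬(¬R ∧ ¬P ∨ P ∧ ¬R) ∧ ¬¬(P ∧ T ∨ P))
= ¬R ∧ ¬P ∨ P ∧ ¬R ∨ ¬(P ∧ T ∨ P)
= ¬R ∧ ¬P ∨ P ∧ ¬R ∨ ¬P
= ¬R ∨ ¬P

¬R ∨ ¬P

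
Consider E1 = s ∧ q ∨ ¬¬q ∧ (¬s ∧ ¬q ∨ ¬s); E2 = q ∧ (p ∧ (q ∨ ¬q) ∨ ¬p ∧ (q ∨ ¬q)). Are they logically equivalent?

E1: s ∧ q ∨ ¬¬q ∧ (¬s ∧ ¬q ∨ ¬s)
    = s ∧ q ∨ q ∧ (¬s ∧ ¬q ∨ ¬s)
    = s ∧ q ∨ q ∧ ¬s
    = q
E2: q ∧ (p ∧ (q ∨ ¬q) ∨ ¬p ∧ (q ∨ ¬q))
    = q ∧ (q ∨ ¬q)
    = q
Both reduce to q, so they are equivalent.

Yes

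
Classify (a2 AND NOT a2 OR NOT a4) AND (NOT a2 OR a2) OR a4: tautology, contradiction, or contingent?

(a2 AND NOT a2 OR NOT a4) AND (NOT a2 OR a2) OR a4
= NOT a4 AND (NOT a2 OR a2) OR a4   [complement / identity]
= NOT a4 OR a4   [complement / identity]
= TRUE   [complement]

tautology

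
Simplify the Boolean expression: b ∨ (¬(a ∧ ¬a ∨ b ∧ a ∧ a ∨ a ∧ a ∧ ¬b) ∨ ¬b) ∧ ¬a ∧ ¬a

b ∨ ¬a

b ∨ (¬(a ∧ ¬a ∨ b ∧ a ∧ a ∨ a ∧ a ∧ ¬b) ∨ ¬b) ∧ ¬a ∧ ¬a
= b ∨ (¬(a ∧ ¬a ∨ a ∧ a) ∨ ¬b) ∧ ¬a ∧ ¬a   — distribution
= b ∨ (¬a ∨ ¬b) ∧ ¬a ∧ ¬a   — distribution
= b ∨ (¬a ∨ ¬b) ∧ ¬a   — idempotence
= b ∨ ¬a   — absorption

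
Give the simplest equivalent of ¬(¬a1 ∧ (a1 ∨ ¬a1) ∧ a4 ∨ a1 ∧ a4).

¬a4

¬(¬a1 ∧ (a1 ∨ ¬a1) ∧ a4 ∨ a1 ∧ a4)
= ¬(¬a1 ∧ a4 ∨ a1 ∧ a4)   — complement / identity
= ¬a4   — distribution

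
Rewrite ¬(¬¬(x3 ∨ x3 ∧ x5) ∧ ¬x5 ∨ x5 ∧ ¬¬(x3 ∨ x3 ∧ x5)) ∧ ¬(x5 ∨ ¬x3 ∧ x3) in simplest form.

¬(¬¬(x3 ∨ x3 ∧ x5) ∧ ¬x5 ∨ x5 ∧ ¬¬(x3 ∨ x3 ∧ x5)) ∧ ¬(x5 ∨ ¬x3 ∧ x3)
= ¬(¬¬(x3 ∨ x3 ∧ x5) ∧ ¬x5 ∨ x5 ∧ ¬¬(x3 ∨ x3 ∧ x5)) ∧ ¬x5   (complement / identity)
= ¬¬¬(x3 ∨ x3 ∧ x5) ∧ ¬x5   (distribution)
= ¬¬¬x3 ∧ ¬x5   (absorption)
= ¬x3 ∧ ¬x5   (double negation)

¬x3 ∧ ¬x5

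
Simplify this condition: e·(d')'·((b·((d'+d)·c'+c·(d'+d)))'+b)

e·d

e·(d')'·((b·((d'+d)·c'+c·(d'+d)))'+b)
= e·(d')'·((b·(d'+d))'+b)   (distribution)
= e·(d')'·(b'+b)   (complement / identity)
= e·d·(b'+b)   (double negation)
= e·d   (complement / identity)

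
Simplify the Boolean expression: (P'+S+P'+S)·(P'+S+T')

(P'+S+P'+S)·(P'+S+T')
= (P'+S)·T'+P'+S   [distribution]
= P'+S   [absorption]

P'+S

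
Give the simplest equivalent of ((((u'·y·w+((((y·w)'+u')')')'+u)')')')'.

y·w+u

((((u'·y·w+((((y·w)'+u')')')'+u)')')')'
= ((((u'·y·w+((y·w)'+u')'+u)')')')'   (double negation)
= ((((u'·y·w+y·w·u+u)')')')'   (De Morgan)
= ((((y·w+u)')')')'   (distribution)
= ((y·w+u)')'   (double negation)
= y·w+u   (double negation)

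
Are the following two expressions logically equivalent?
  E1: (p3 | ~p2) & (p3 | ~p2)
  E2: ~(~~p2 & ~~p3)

E1: (p3 | ~p2) & (p3 | ~p2)
    = p3 | ~p2   [idempotence]
E2: ~(~~p2 & ~~p3)
    = ~p2 | ~p3   [De Morgan]
These differ: at p2=1, p3=0, E1 = 0 but E2 = 1.

No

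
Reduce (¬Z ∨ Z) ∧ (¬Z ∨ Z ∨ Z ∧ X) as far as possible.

True

(¬Z ∨ Z) ∧ (¬Z ∨ Z ∨ Z ∧ X)
= (¬Z ∨ Z) ∧ (¬Z ∨ Z)   — absorption
= ¬Z ∨ Z   — complement / identity
= True   — complement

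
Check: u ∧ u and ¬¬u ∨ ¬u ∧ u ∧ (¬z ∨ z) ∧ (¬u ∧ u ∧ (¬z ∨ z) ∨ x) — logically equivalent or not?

Yes

E1: u ∧ u
    = u   (idempotence)
E2: ¬¬u ∨ ¬u ∧ u ∧ (¬z ∨ z) ∧ (¬u ∧ u ∧ (¬z ∨ z) ∨ x)
    = ¬¬u ∨ ¬u ∧ u ∧ (¬z ∨ z)   (absorption)
    = ¬¬u ∨ ¬u ∧ u   (complement / identity)
    = ¬¬u   (complement / identity)
    = u   (double negation)
Both reduce to u, so they are equivalent.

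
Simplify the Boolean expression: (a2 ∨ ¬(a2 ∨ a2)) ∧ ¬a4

(a2 ∨ ¬(a2 ∨ a2)) ∧ ¬a4
= (a2 ∨ ¬a2) ∧ ¬a4   (idempotence)
= ¬a4   (complement / identity)

¬a4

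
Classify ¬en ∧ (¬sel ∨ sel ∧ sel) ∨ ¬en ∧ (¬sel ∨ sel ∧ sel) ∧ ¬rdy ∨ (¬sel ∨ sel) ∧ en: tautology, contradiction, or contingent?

¬en ∧ (¬sel ∨ sel ∧ sel) ∨ ¬en ∧ (¬sel ∨ sel ∧ sel) ∧ ¬rdy ∨ (¬sel ∨ sel) ∧ en
= ¬en ∧ (¬sel ∨ sel ∧ sel) ∨ (¬sel ∨ sel) ∧ en   [absorption]
= ¬en ∧ (¬sel ∨ sel) ∨ (¬sel ∨ sel) ∧ en   [idempotence]
= ¬sel ∨ sel   [distribution]
= True   [complement]

tautology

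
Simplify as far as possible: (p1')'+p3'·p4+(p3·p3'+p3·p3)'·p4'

p1+p3'

(p1')'+p3'·p4+(p3·p3'+p3·p3)'·p4'
= (p1')'+p3'·p4+p3'·p4'
= (p1')'+p3'
= p1+p3'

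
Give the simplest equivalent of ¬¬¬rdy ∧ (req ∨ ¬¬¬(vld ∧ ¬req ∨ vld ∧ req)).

¬rdy ∧ (req ∨ ¬vld)

¬¬¬rdy ∧ (req ∨ ¬¬¬(vld ∧ ¬req ∨ vld ∧ req))
= ¬rdy ∧ (req ∨ ¬¬¬(vld ∧ ¬req ∨ vld ∧ req))
= ¬rdy ∧ (req ∨ ¬(vld ∧ ¬req ∨ vld ∧ req))
= ¬rdy ∧ (req ∨ ¬vld)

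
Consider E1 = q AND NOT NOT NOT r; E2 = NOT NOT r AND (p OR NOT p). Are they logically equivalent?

No

E1: q AND NOT NOT NOT r
    = q AND NOT r
E2: NOT NOT r AND (p OR NOT p)
    = r AND (p OR NOT p)
    = r
These differ: at p=0, q=1, r=0, E1 = 1 but E2 = 0.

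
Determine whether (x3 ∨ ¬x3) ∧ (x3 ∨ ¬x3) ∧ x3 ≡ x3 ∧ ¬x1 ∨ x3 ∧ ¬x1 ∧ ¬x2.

No

E1: (x3 ∨ ¬x3) ∧ (x3 ∨ ¬x3) ∧ x3
    = (x3 ∨ ¬x3) ∧ x3   [complement / identity]
    = x3   [complement / identity]
E2: x3 ∧ ¬x1 ∨ x3 ∧ ¬x1 ∧ ¬x2
    = x3 ∧ ¬x1   [absorption]
These differ: at x1=1, x2=0, x3=1, E1 = 1 but E2 = 0.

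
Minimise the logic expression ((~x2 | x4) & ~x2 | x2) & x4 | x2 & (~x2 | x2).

x4 | x2

((~x2 | x4) & ~x2 | x2) & x4 | x2 & (~x2 | x2)
= (~x2 | x2) & x4 | x2 & (~x2 | x2)
= x4 | x2 & (~x2 | x2)
= x4 | x2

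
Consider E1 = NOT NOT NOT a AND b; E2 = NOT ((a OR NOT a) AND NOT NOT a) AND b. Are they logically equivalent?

E1: NOT NOT NOT a AND b
    = NOT a AND b   (double negation)
E2: NOT ((a OR NOT a) AND NOT NOT a) AND b
    = NOT NOT NOT a AND b   (complement / identity)
    = NOT a AND b   (double negation)
Both reduce to NOT a AND b, so they are equivalent.

Yes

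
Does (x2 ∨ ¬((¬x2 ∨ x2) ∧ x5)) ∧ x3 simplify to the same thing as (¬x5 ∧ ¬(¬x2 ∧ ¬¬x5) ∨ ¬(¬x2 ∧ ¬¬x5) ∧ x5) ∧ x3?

E1: (x2 ∨ ¬((¬x2 ∨ x2) ∧ x5)) ∧ x3
    = (x2 ∨ ¬x5) ∧ x3   [complement / identity]
E2: (¬x5 ∧ ¬(¬x2 ∧ ¬¬x5) ∨ ¬(¬x2 ∧ ¬¬x5) ∧ x5) ∧ x3
    = ¬(¬x2 ∧ ¬¬x5) ∧ x3   [distribution]
    = (x2 ∨ ¬x5) ∧ x3   [De Morgan]
Both reduce to (x2 ∨ ¬x5) ∧ x3, so they are equivalent.

Yes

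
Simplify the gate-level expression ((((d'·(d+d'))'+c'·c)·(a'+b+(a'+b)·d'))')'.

((((d'·(d+d'))'+c'·c)·(a'+b+(a'+b)·d'))')'
= (((d'·(d+d'))'·(a'+b+(a'+b)·d'))')'   (complement / identity)
= (((d')'·(a'+b+(a'+b)·d'))')'   (complement / identity)
= ((d·(a'+b+(a'+b)·d'))')'   (double negation)
= d·(a'+b+(a'+b)·d')   (double negation)
= d·(a'+b)   (absorption)

d·(a'+b)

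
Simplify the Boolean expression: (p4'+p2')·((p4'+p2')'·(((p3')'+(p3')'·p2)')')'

p4'+p2'

(p4'+p2')·((p4'+p2')'·(((p3')'+(p3')'·p2)')')'
= (p4'+p2')·((p4'+p2')'·(((p3')')')')'
= (p4'+p2')·(p4'+p2'+((p3')')')
= (p4'+p2')·(p4'+p2'+p3')
= p4'+p2'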